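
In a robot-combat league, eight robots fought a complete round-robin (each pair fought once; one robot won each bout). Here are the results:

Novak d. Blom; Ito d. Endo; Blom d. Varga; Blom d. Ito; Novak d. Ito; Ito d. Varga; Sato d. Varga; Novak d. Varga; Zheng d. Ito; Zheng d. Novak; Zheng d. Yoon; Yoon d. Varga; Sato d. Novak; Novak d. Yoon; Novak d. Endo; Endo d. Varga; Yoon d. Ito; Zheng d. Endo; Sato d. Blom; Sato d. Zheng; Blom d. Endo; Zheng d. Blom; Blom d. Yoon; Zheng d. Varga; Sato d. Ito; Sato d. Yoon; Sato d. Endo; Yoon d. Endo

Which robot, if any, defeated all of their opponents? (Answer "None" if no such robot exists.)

Sato

Sato has 7 wins out of 7 opponents — a perfect record.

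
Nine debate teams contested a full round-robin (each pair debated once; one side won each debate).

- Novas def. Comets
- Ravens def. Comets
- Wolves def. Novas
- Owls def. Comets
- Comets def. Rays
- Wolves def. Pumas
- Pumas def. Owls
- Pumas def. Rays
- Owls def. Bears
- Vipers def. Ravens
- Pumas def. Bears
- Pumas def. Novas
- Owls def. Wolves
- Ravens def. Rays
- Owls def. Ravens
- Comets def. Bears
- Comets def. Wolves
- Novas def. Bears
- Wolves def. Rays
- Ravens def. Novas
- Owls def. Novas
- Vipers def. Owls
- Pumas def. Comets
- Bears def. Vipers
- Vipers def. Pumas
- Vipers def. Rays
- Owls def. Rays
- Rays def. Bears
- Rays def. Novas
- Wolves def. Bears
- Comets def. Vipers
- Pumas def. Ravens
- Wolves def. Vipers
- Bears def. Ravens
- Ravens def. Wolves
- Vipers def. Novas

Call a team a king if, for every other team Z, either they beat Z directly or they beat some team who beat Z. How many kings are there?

6

Comets reaches everyone (king).
Bears reaches everyone (king).
Rays cannot reach Wolves, Owls, Pumas in two steps.
Wolves reaches everyone (king).
Ravens cannot reach Owls in two steps.
Vipers reaches everyone (king).
Owls reaches everyone (king).
Pumas reaches everyone (king).
Novas cannot reach Owls, Pumas in two steps.
Kings: Comets, Bears, Wolves, Vipers, Owls, Pumas — 6.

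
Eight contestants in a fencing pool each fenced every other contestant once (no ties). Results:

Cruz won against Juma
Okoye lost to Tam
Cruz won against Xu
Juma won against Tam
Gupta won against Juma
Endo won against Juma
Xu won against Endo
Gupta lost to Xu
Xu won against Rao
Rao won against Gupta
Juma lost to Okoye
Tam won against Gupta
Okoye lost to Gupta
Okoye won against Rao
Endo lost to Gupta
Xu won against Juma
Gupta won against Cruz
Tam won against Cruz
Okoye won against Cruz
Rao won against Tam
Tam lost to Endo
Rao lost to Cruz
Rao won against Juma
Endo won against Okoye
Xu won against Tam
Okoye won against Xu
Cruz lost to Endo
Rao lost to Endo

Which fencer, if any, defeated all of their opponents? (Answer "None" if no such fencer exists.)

None

Highest win total is Xu with 5 (out of 7 possible).
Xu lost to Okoye, Cruz, so no fencer went undefeated.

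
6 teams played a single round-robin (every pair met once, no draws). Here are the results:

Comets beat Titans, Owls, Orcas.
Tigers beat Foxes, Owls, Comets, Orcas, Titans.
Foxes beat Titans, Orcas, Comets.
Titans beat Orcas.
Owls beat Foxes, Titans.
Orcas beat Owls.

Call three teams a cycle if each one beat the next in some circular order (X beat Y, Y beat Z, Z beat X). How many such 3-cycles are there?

3

Win totals: Foxes 3, Owls 2, Titans 1, Tigers 5, Comets 3, Orcas 1.
A team with w wins dominates both others in C(w,2) triples; summing gives 3 + 1 + 0 + 10 + 3 + 0 = 17 transitive triples.
Total triples C(6,3) = 20, so cyclic triples = 20 − 17 = 3.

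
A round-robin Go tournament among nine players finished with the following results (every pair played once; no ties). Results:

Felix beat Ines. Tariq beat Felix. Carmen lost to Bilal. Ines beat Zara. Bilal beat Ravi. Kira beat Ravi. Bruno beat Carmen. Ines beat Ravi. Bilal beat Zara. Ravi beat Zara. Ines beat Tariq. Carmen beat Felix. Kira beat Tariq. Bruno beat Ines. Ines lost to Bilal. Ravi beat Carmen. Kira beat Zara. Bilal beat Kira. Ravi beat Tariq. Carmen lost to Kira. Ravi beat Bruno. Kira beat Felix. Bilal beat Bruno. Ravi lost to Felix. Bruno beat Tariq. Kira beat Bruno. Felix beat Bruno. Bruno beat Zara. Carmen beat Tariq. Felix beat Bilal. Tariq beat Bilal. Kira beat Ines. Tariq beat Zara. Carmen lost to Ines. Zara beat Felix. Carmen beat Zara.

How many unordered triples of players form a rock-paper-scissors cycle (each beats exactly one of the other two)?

Win totals: Tariq 3, Bruno 4, Felix 4, Kira 7, Carmen 3, Zara 1, Bilal 6, Ines 4, Ravi 4.
A player with w wins dominates both others in C(w,2) triples; summing gives 3 + 6 + 6 + 21 + 3 + 0 + 15 + 6 + 6 = 66 transitive triples.
Total triples C(9,3) = 84, so cyclic triples = 84 − 66 = 18.

18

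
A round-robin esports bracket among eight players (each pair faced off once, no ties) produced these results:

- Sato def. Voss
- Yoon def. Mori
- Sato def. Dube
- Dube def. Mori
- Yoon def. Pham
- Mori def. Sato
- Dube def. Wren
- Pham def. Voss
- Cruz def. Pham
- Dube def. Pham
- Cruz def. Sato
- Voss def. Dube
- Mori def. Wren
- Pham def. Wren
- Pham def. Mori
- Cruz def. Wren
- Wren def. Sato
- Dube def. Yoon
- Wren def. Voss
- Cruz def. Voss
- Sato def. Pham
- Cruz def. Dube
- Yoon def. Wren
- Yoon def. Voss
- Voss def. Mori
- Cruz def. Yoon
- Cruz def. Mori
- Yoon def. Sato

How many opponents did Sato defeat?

Sato's results: beat Dube, Voss, Pham; lost to Mori, Yoon, Wren, Cruz.
That is 3 wins.

3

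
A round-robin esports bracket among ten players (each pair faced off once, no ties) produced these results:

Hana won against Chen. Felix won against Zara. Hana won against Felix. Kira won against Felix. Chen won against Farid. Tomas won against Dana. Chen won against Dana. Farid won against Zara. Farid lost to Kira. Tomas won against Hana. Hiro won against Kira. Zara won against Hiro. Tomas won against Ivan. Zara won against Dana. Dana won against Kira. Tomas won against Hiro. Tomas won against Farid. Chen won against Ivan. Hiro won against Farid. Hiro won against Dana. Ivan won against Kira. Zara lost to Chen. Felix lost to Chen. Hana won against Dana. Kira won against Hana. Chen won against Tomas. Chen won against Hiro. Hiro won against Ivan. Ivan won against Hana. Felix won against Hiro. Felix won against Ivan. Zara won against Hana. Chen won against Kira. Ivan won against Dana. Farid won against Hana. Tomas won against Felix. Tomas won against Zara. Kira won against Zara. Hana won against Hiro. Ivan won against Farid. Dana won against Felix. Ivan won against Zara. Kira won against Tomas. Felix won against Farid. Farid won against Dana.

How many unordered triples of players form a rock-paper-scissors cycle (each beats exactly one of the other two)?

Win totals: Farid 3, Dana 2, Hiro 4, Kira 5, Zara 3, Hana 4, Felix 4, Ivan 5, Chen 8, Tomas 7.
A player with w wins dominates both others in C(w,2) triples; summing gives 3 + 1 + 6 + 10 + 3 + 6 + 6 + 10 + 28 + 21 = 94 transitive triples.
Total triples C(10,3) = 120, so cyclic triples = 120 − 94 = 26.

26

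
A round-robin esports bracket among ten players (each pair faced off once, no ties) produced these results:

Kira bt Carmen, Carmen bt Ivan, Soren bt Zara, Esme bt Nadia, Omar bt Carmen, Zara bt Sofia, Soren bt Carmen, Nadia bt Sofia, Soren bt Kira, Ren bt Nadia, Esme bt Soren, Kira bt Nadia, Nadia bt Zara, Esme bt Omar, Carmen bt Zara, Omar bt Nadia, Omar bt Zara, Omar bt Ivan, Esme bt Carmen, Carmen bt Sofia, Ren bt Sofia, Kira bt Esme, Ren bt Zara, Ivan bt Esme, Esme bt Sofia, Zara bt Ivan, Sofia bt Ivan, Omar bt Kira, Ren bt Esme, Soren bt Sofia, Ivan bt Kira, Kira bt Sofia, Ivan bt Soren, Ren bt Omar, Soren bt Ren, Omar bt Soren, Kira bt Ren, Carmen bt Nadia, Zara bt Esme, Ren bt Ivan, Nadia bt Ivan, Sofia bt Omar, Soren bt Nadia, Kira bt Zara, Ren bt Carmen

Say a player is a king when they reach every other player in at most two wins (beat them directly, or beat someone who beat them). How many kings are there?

Nadia cannot reach Ren, Carmen in two steps.
Zara cannot reach Ren in two steps.
Sofia cannot reach Ren in two steps.
Soren reaches everyone (king).
Esme reaches everyone (king).
Ren reaches everyone (king).
Omar reaches everyone (king).
Ivan reaches everyone (king).
Kira reaches everyone (king).
Carmen cannot reach Ren in two steps.
Kings: Soren, Esme, Ren, Omar, Ivan, Kira — 6.

6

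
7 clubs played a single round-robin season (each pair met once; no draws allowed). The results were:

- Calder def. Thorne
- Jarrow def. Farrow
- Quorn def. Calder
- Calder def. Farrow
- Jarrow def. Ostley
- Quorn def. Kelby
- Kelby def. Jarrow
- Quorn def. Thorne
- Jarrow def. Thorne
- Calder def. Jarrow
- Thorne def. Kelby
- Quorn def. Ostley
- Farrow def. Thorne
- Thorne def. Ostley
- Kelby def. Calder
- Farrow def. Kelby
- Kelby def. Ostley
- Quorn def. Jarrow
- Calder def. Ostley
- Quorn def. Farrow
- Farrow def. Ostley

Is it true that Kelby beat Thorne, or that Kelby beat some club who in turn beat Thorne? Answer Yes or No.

Yes

Kelby did not beat Thorne directly.
Kelby beat Ostley, Jarrow, Calder. Of those, Jarrow beat Thorne.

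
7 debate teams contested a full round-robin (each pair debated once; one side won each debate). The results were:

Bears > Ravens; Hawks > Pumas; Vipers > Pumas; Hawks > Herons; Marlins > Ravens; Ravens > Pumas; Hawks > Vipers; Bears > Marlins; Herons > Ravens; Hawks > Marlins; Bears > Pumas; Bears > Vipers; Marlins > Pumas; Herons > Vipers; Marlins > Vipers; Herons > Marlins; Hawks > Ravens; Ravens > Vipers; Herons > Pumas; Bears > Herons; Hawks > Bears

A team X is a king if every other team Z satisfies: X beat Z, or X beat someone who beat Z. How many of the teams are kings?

Hawks reaches everyone (king).
Ravens cannot reach Hawks, Marlins, Herons, Bears in two steps.
Marlins cannot reach Hawks, Herons, Bears in two steps.
Vipers cannot reach Hawks, Ravens, Marlins, Herons, Bears in two steps.
Herons cannot reach Hawks, Bears in two steps.
Bears cannot reach Hawks in two steps.
Pumas cannot reach Hawks, Ravens, Marlins, Vipers, Herons, Bears in two steps.
Kings: Hawks — 1.

1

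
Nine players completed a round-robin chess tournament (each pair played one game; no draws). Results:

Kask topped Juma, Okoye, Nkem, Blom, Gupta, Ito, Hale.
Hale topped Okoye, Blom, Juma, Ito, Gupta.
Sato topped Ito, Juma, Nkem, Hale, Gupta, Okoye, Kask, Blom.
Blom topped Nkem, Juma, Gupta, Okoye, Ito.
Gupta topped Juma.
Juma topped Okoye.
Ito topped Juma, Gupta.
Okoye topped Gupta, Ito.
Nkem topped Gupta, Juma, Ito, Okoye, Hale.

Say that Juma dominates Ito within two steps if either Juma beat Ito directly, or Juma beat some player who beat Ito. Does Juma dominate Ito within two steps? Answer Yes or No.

Juma did not beat Ito directly.
Juma beat Okoye. Of those, Okoye beat Ito.

Yes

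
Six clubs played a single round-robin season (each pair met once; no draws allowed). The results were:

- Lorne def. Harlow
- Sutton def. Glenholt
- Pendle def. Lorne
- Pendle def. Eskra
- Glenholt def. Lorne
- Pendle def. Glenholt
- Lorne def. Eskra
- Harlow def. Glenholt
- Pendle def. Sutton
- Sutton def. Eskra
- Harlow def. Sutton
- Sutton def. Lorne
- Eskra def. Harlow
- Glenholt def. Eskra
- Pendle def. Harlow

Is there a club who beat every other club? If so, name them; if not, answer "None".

Pendle

Pendle has 5 wins out of 5 opponents — a perfect record.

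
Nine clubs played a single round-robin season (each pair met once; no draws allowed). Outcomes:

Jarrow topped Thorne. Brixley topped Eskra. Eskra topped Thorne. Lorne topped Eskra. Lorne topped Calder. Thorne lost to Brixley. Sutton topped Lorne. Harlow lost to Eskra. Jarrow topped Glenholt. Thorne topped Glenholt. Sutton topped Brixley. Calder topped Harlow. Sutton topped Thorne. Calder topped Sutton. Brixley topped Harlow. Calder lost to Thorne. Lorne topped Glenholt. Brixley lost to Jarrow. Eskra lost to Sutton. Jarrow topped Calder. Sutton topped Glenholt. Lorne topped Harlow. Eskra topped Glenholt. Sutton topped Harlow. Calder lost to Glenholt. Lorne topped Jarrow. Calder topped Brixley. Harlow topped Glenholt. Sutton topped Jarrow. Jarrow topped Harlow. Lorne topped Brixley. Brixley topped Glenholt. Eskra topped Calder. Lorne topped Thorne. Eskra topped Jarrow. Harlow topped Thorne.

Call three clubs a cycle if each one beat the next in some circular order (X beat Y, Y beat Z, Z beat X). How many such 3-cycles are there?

11

Win totals: Calder 3, Thorne 2, Harlow 2, Jarrow 5, Eskra 5, Lorne 7, Brixley 4, Glenholt 1, Sutton 7.
A club with w wins dominates both others in C(w,2) triples; summing gives 3 + 1 + 1 + 10 + 10 + 21 + 6 + 0 + 21 = 73 transitive triples.
Total triples C(9,3) = 84, so cyclic triples = 84 − 73 = 11.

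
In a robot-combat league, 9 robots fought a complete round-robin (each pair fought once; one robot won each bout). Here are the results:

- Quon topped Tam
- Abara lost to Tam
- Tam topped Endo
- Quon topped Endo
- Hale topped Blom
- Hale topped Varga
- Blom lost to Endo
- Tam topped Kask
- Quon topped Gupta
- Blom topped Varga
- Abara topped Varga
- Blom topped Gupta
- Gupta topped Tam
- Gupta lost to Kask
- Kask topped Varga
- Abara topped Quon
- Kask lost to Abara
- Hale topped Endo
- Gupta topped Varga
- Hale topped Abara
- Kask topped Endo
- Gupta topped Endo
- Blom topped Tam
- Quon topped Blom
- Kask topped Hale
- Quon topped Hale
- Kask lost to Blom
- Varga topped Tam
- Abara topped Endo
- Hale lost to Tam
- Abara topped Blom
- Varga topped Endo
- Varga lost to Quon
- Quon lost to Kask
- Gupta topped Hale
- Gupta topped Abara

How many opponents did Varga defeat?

Varga's results: beat Tam, Endo; lost to Quon, Gupta, Kask, Hale, Abara, Blom.
That is 2 wins.

2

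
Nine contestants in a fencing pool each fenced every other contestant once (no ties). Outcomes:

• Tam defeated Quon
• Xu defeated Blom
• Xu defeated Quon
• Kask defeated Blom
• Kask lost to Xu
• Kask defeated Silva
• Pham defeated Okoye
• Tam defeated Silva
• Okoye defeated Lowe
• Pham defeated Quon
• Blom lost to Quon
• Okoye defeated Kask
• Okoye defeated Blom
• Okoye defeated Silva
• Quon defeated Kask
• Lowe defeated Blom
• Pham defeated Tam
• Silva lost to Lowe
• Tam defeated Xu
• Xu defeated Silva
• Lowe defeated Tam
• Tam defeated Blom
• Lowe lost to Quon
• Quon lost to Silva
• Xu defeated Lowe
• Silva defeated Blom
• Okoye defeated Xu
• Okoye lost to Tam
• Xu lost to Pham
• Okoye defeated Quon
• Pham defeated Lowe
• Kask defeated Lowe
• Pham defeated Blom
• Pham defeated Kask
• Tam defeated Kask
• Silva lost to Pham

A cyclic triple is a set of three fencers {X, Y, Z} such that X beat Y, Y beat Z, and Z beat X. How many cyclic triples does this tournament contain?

6

Win totals: Xu 5, Kask 3, Tam 6, Quon 3, Lowe 3, Pham 8, Okoye 6, Blom 0, Silva 2.
A fencer with w wins dominates both others in C(w,2) triples; summing gives 10 + 3 + 15 + 3 + 3 + 28 + 15 + 0 + 1 = 78 transitive triples.
Total triples C(9,3) = 84, so cyclic triples = 84 − 78 = 6.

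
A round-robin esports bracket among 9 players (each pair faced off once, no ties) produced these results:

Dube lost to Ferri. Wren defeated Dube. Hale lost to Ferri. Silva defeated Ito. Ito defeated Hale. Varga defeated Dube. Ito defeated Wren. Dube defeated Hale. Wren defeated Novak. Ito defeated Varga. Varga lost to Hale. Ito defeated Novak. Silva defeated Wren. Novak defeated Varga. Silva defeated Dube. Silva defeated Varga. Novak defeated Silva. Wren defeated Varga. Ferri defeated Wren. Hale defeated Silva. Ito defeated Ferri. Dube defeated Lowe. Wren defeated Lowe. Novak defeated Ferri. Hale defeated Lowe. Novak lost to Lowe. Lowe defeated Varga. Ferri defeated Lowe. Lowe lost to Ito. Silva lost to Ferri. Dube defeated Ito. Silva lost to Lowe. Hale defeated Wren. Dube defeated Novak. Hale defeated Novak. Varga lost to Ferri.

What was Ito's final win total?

6

Ito's results: beat Novak, Hale, Ferri, Varga, Wren, Lowe; lost to Silva, Dube.
That is 6 wins.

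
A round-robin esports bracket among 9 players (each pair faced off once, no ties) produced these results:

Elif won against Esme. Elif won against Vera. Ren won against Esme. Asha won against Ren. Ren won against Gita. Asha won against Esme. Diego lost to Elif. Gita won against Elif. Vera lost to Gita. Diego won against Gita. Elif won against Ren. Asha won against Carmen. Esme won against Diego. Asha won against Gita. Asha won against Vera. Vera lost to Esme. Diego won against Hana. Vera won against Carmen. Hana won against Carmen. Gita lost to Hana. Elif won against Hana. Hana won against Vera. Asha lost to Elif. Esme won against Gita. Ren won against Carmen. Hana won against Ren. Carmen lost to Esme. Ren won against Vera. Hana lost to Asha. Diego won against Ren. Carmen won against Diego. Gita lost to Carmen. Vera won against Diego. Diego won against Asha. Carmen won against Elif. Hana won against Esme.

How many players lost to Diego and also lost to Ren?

Diego beat: Asha, Gita, Ren, Hana.
Ren beat: Carmen, Vera, Gita, Esme.
Both beat: Gita — 1.

1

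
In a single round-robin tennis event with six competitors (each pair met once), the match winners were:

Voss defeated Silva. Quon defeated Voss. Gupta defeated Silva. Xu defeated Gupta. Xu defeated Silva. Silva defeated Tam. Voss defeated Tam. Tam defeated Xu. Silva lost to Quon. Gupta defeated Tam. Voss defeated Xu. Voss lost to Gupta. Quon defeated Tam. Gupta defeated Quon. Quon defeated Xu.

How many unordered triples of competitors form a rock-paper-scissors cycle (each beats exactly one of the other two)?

4

Win totals: Voss 3, Gupta 4, Silva 1, Tam 1, Xu 2, Quon 4.
A competitor with w wins dominates both others in C(w,2) triples; summing gives 3 + 6 + 0 + 0 + 1 + 6 = 16 transitive triples.
Total triples C(6,3) = 20, so cyclic triples = 20 − 16 = 4.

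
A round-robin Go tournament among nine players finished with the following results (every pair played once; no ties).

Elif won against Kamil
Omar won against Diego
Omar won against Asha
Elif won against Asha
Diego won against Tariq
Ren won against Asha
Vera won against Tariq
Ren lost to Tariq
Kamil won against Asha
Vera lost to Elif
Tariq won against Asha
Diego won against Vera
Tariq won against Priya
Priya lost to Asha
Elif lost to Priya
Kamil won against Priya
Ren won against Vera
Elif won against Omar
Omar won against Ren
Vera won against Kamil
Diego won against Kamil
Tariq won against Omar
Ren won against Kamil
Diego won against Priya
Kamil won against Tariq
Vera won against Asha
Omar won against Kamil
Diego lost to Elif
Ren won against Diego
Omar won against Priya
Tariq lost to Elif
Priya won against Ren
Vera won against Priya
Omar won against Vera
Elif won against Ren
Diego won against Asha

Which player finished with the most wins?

Win totals: Vera 4, Elif 7, Tariq 4, Omar 6, Kamil 3, Priya 2, Asha 1, Ren 4, Diego 5.
Elif leads with 7 wins (next highest: 6).

Elif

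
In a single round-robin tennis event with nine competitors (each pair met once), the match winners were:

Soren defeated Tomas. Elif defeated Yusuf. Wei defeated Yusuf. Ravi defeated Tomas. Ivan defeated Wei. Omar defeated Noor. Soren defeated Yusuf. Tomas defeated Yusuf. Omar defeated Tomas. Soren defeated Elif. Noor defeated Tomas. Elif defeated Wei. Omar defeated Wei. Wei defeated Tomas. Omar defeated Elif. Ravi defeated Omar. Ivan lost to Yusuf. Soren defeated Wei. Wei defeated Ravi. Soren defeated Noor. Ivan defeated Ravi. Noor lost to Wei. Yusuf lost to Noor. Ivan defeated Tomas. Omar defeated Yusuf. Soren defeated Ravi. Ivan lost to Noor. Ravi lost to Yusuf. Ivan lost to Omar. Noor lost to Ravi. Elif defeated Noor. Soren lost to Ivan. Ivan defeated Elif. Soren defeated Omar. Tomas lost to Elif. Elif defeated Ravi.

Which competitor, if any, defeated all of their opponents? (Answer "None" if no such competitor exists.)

Highest win total is Soren with 7 (out of 8 possible).
Soren lost to Ivan, so no competitor went undefeated.

None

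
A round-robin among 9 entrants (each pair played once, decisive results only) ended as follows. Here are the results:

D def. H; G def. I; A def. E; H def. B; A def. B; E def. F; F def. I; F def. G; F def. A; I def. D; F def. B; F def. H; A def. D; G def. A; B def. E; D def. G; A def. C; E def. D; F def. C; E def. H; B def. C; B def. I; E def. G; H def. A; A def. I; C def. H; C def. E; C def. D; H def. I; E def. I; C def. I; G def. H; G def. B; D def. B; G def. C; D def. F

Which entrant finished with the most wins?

Win totals: A 5, B 3, C 4, D 4, E 5, F 6, G 5, H 3, I 1.
F leads with 6 wins (next highest: 5).

F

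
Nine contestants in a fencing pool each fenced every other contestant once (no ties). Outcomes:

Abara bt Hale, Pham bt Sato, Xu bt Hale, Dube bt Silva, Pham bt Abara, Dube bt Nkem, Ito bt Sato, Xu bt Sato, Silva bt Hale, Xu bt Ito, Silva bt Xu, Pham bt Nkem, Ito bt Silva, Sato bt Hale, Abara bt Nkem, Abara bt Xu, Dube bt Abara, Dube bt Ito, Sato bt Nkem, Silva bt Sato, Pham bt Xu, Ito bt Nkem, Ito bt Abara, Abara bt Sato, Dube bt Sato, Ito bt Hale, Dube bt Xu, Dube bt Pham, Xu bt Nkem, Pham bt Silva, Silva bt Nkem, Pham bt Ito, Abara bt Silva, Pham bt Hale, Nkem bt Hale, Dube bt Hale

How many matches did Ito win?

Ito's results: beat Hale, Sato, Nkem, Abara, Silva; lost to Dube, Xu, Pham.
That is 5 wins.

5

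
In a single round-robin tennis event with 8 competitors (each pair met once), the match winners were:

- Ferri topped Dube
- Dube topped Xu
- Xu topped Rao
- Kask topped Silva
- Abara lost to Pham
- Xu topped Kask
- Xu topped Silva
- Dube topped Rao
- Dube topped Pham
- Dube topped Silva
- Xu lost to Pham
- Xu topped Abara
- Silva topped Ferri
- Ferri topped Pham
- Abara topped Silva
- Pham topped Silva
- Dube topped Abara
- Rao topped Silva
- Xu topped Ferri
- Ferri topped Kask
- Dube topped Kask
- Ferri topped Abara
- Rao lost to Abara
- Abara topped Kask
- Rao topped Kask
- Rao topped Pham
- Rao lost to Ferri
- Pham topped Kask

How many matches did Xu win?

5

Xu's results: beat Rao, Ferri, Silva, Abara, Kask; lost to Pham, Dube.
That is 5 wins.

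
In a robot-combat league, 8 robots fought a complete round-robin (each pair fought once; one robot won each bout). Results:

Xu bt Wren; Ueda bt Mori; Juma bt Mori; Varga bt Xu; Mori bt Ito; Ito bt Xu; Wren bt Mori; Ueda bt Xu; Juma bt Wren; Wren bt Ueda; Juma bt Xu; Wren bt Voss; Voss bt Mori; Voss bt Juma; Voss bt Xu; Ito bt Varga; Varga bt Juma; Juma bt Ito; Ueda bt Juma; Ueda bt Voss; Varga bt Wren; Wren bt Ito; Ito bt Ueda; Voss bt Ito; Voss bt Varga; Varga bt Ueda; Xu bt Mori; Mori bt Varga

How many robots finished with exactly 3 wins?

Win totals: Juma 4, Varga 4, Voss 5, Ueda 4, Ito 3, Mori 2, Wren 4, Xu 2.
Exactly 3: Ito — 1 robot.

1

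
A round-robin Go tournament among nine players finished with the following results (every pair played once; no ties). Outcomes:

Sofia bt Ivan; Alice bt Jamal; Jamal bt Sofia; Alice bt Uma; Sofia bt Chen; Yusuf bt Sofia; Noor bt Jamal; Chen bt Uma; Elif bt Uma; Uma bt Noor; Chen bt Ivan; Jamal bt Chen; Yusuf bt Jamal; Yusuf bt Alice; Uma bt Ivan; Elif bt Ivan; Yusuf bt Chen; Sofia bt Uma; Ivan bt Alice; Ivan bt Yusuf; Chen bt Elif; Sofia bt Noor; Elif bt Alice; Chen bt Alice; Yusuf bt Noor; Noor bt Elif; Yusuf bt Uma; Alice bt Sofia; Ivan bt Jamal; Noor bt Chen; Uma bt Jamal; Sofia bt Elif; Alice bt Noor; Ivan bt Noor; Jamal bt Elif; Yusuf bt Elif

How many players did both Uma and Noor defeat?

1

Uma beat: Ivan, Jamal, Noor.
Noor beat: Jamal, Elif, Chen.
Both beat: Jamal — 1.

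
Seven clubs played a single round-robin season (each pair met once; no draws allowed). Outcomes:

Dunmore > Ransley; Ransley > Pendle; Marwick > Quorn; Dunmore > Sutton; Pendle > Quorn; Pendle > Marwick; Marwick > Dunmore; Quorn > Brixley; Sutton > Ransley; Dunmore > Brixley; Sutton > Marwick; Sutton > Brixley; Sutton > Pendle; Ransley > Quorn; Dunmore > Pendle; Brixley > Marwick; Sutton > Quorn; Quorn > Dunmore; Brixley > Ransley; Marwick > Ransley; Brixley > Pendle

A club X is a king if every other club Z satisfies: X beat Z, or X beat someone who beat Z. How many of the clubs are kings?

4

Marwick reaches everyone (king).
Ransley cannot reach Sutton in two steps.
Pendle cannot reach Sutton in two steps.
Quorn reaches everyone (king).
Sutton reaches everyone (king).
Dunmore reaches everyone (king).
Brixley cannot reach Sutton in two steps.
Kings: Marwick, Quorn, Sutton, Dunmore — 4.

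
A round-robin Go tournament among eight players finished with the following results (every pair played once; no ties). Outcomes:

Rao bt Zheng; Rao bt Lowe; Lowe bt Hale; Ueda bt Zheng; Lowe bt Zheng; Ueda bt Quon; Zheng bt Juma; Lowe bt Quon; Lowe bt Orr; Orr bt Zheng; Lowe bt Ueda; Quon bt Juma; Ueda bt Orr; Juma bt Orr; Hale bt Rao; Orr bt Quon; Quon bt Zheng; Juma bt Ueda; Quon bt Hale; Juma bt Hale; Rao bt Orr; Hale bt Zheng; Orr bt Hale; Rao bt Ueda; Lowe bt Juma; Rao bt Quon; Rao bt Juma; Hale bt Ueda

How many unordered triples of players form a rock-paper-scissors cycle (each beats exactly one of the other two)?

11

Win totals: Juma 3, Hale 3, Orr 3, Ueda 3, Lowe 6, Quon 3, Zheng 1, Rao 6.
A player with w wins dominates both others in C(w,2) triples; summing gives 3 + 3 + 3 + 3 + 15 + 3 + 0 + 15 = 45 transitive triples.
Total triples C(8,3) = 56, so cyclic triples = 56 − 45 = 11.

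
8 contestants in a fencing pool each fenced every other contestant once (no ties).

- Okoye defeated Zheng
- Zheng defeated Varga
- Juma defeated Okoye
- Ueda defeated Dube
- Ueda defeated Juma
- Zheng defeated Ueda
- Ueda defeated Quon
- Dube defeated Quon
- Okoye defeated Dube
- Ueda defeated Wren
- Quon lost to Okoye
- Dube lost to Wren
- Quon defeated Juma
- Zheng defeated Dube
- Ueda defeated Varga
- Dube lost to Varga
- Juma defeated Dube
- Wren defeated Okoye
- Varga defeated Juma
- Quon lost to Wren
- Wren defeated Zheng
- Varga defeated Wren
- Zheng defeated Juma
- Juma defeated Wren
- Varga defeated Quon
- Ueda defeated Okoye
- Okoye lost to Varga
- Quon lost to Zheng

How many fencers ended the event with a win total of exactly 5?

2

Win totals: Ueda 6, Quon 1, Zheng 5, Varga 5, Juma 3, Wren 4, Okoye 3, Dube 1.
Exactly 5: Zheng, Varga — 2 fencers.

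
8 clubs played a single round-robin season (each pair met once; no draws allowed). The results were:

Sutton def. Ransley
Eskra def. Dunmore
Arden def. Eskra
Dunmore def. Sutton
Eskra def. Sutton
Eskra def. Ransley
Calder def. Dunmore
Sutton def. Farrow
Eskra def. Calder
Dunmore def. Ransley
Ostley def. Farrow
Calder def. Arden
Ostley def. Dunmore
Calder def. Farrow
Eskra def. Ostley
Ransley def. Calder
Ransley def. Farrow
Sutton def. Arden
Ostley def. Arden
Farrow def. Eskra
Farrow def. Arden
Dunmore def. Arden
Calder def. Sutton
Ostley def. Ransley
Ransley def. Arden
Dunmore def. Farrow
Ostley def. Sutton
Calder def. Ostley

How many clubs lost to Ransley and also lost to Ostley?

Ransley beat: Calder, Arden, Farrow.
Ostley beat: Dunmore, Arden, Farrow, Ransley, Sutton.
Both beat: Arden, Farrow — 2.

2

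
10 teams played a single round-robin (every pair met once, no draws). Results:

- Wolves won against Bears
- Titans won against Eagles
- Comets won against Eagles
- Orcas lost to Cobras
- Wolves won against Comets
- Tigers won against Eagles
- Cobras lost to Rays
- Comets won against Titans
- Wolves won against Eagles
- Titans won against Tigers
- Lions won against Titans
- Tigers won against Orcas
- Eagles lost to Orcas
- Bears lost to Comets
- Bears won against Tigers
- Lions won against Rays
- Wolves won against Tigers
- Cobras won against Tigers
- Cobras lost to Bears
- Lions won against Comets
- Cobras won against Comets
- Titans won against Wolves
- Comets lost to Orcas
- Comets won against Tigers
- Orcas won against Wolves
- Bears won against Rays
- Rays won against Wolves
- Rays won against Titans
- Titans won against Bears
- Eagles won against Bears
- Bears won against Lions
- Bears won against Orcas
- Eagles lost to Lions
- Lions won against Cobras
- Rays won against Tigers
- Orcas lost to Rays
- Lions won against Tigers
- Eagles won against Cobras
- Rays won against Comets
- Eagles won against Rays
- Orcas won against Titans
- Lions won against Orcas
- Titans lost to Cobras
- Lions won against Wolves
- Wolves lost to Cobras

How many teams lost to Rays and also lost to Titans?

Rays beat: Titans, Tigers, Orcas, Comets, Cobras, Wolves.
Titans beat: Tigers, Bears, Eagles, Wolves.
Both beat: Tigers, Wolves — 2.

2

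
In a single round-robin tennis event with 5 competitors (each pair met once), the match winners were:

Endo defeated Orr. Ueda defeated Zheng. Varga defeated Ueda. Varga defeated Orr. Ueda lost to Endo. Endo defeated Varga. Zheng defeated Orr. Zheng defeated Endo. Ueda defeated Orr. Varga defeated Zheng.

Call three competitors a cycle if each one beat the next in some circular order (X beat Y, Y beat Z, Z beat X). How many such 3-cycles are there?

Win totals: Endo 3, Orr 0, Varga 3, Ueda 2, Zheng 2.
A competitor with w wins dominates both others in C(w,2) triples; summing gives 3 + 0 + 3 + 1 + 1 = 8 transitive triples.
Total triples C(5,3) = 10, so cyclic triples = 10 − 8 = 2.

2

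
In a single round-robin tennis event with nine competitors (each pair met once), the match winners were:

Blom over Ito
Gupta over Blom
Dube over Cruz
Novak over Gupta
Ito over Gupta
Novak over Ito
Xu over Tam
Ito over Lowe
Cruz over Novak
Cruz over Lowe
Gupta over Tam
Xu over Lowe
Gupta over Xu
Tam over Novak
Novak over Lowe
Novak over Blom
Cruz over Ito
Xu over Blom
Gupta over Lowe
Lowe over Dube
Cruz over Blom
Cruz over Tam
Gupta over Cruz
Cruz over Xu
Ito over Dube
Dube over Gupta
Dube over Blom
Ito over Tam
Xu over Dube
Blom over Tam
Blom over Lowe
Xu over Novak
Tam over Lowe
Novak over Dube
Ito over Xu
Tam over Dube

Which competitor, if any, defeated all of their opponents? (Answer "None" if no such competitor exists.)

None

Highest win total is Cruz with 6 (out of 8 possible).
Cruz lost to Gupta, Dube, so no competitor went undefeated.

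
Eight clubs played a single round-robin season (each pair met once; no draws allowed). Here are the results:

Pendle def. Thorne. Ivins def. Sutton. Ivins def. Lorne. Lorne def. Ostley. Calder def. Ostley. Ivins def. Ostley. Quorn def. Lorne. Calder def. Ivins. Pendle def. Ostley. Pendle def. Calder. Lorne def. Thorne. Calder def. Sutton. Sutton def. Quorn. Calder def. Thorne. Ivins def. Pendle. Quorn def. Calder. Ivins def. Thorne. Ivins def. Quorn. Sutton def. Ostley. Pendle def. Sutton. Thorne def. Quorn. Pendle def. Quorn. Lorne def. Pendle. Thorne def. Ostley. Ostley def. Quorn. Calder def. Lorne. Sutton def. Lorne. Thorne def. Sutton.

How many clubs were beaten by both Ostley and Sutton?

Ostley beat: Quorn.
Sutton beat: Lorne, Ostley, Quorn.
Both beat: Quorn — 1.

1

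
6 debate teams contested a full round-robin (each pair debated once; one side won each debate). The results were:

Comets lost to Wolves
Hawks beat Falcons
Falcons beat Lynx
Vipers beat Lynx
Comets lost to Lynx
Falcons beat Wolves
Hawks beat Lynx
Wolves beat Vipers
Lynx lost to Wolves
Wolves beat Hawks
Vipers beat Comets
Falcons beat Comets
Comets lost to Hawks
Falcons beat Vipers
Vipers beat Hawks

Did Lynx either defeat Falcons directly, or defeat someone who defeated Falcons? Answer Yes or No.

Lynx did not beat Falcons directly.
Lynx beat Comets, but each of them lost to Falcons. No two-step path.

No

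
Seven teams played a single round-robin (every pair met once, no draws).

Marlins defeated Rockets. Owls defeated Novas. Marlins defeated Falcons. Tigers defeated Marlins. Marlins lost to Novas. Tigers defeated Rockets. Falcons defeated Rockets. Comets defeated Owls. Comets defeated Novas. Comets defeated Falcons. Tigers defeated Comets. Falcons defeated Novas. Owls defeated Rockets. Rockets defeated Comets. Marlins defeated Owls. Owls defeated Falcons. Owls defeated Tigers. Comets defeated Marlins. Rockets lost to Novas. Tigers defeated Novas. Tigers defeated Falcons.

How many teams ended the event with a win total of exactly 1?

1

Win totals: Novas 2, Tigers 5, Falcons 2, Owls 4, Marlins 3, Comets 4, Rockets 1.
Exactly 1: Rockets — 1 team.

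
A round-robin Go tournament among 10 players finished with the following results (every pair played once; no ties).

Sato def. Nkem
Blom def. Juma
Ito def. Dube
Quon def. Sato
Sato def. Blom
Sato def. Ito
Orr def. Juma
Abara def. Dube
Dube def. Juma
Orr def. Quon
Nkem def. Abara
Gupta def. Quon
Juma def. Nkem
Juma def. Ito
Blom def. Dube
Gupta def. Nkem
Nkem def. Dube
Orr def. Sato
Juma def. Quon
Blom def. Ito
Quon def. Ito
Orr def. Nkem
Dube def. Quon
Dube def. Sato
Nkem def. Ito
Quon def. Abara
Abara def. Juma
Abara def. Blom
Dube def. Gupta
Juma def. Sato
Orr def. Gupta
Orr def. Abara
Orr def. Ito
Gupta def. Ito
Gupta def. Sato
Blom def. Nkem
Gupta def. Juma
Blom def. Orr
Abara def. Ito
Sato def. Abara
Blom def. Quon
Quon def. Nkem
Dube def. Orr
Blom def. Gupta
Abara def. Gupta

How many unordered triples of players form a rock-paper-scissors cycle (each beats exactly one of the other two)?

Win totals: Quon 4, Gupta 5, Juma 4, Nkem 3, Dube 5, Orr 7, Sato 4, Blom 7, Abara 5, Ito 1.
A player with w wins dominates both others in C(w,2) triples; summing gives 6 + 10 + 6 + 3 + 10 + 21 + 6 + 21 + 10 + 0 = 93 transitive triples.
Total triples C(10,3) = 120, so cyclic triples = 120 − 93 = 27.

27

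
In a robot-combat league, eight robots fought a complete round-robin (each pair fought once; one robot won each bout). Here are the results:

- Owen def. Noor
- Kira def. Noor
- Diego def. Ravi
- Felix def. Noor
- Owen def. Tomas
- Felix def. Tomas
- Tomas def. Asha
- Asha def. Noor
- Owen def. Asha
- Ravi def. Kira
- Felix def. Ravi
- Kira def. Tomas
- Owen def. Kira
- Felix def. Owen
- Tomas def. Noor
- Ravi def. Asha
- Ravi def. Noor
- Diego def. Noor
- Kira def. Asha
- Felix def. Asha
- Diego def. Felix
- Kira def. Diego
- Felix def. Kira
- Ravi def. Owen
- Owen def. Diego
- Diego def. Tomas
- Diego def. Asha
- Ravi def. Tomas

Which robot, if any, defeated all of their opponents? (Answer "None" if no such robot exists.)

None

Highest win total is Felix with 6 (out of 7 possible).
Felix lost to Diego, so no robot went undefeated.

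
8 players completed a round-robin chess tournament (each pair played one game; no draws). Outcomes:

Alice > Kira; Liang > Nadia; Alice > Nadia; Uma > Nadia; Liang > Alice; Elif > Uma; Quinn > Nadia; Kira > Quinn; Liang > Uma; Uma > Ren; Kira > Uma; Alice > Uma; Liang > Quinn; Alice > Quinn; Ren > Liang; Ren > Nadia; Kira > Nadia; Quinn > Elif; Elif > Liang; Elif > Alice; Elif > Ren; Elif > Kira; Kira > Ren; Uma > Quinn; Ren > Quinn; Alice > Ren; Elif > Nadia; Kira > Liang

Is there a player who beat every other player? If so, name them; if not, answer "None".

None

Highest win total is Elif with 6 (out of 7 possible).
Elif lost to Quinn, so no player went undefeated.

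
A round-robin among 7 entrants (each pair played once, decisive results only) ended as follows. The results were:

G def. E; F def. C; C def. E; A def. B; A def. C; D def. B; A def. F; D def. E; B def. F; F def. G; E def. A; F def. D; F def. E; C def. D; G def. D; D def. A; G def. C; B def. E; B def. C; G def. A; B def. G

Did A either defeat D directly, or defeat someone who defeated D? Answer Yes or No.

A did not beat D directly.
A beat B, C, F. Of those, C beat D.

Yes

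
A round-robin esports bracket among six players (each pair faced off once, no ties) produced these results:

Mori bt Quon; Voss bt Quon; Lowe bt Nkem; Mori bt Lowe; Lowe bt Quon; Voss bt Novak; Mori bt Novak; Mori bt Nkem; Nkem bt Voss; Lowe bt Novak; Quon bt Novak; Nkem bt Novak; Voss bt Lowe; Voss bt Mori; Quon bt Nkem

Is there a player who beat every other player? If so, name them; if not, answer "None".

Highest win total is Voss with 4 (out of 5 possible).
Voss lost to Nkem, so no player went undefeated.

None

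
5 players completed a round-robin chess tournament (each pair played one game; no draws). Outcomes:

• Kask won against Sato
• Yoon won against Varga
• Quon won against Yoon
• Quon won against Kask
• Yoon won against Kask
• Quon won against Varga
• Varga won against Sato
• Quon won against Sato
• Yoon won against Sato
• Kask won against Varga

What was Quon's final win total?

Quon's results: beat Yoon, Kask, Varga, Sato; lost to no one.
That is 4 wins.

4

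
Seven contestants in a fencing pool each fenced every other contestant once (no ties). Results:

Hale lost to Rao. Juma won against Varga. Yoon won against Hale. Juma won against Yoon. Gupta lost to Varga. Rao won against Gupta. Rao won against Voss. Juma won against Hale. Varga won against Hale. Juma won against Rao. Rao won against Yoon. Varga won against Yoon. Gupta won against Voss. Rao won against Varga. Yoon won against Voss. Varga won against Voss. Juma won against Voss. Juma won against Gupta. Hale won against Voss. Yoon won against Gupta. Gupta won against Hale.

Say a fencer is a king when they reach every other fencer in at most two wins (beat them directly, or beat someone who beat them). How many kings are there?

1

Hale cannot reach Yoon, Juma, Varga, Gupta, Rao in two steps.
Yoon cannot reach Juma, Varga, Rao in two steps.
Juma reaches everyone (king).
Varga cannot reach Juma, Rao in two steps.
Gupta cannot reach Yoon, Juma, Varga, Rao in two steps.
Rao cannot reach Juma in two steps.
Voss cannot reach Hale, Yoon, Juma, Varga, Gupta, Rao in two steps.
Kings: Juma — 1.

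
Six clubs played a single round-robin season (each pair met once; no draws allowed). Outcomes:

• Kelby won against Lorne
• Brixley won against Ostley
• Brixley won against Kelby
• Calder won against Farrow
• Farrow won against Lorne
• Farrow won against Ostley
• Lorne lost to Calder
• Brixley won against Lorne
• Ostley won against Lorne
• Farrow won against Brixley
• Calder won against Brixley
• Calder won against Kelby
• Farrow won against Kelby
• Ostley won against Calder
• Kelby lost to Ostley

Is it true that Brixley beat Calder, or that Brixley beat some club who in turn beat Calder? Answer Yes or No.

Yes

Brixley did not beat Calder directly.
Brixley beat Lorne, Kelby, Ostley. Of those, Ostley beat Calder.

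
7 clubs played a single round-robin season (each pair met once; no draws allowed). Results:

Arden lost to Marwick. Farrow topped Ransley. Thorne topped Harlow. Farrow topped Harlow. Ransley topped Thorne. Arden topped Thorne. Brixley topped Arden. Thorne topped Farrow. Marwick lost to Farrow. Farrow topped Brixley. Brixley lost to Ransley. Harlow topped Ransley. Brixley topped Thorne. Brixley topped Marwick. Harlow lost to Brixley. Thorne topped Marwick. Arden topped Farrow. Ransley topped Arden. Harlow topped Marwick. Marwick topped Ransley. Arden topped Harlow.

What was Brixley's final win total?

Brixley's results: beat Thorne, Harlow, Marwick, Arden; lost to Ransley, Farrow.
That is 4 wins.

4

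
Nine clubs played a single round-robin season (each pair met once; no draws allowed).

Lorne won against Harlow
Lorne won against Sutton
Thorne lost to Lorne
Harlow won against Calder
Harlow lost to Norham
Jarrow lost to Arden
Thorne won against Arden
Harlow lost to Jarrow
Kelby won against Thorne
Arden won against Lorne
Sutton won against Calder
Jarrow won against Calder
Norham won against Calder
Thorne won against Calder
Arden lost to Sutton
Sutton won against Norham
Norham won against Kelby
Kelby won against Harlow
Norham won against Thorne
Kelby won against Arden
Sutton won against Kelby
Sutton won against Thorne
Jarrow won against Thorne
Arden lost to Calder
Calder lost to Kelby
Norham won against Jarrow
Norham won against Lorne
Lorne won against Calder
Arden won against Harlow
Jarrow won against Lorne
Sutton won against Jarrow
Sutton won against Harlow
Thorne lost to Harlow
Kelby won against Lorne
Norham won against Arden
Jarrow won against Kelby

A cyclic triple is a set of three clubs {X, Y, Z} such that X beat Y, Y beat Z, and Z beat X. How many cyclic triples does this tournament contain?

11

Win totals: Lorne 4, Harlow 2, Kelby 5, Thorne 2, Arden 3, Sutton 7, Calder 1, Jarrow 5, Norham 7.
A club with w wins dominates both others in C(w,2) triples; summing gives 6 + 1 + 10 + 1 + 3 + 21 + 0 + 10 + 21 = 73 transitive triples.
Total triples C(9,3) = 84, so cyclic triples = 84 − 73 = 11.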